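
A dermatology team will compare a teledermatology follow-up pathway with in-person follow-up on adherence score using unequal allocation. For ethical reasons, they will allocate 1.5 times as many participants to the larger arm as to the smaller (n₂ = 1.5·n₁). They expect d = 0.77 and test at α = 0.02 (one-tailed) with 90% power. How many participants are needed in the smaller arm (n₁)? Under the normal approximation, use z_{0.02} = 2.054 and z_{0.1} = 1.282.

n₁ = 32

With allocation ratio k = n₂/n₁ = 1.5, Var(x̄₁−x̄₂) = σ²(1/n₁ + 1/(k·n₁)) = σ²·(k+1)/(k·n₁).
So n₁ = (1 + 1/k)·((z_{α} + z_β)/d)² = 1.667 × (3.336/0.77)².
n₁ = 1.667 × 18.77 = 31.3.
Round up: n₁ = 32, giving n₂ = 1.5 × 32 = 48.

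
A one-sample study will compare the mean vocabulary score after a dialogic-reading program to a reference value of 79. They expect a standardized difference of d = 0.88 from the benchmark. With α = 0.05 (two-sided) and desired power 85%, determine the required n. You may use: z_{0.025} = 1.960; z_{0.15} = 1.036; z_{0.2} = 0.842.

n = 12

For a one-sample test: n = ((z_{α/2} + z_β) / d)².
z_{α/2} + z_β = 1.960 + 1.036 = 2.996.
n = (2.996 / 0.88)² = 3.405² = 11.59.
Round up.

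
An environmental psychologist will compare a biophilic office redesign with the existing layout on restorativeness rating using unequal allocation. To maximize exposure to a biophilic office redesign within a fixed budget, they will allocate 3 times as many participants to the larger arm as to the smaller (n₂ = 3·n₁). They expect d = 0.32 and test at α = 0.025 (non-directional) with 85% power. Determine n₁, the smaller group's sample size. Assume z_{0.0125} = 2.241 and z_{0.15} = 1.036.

n₁ = 140

With allocation ratio k = n₂/n₁ = 3, Var(x̄₁−x̄₂) = σ²(1/n₁ + 1/(k·n₁)) = σ²·(k+1)/(k·n₁).
So n₁ = (1 + 1/k)·((z_{α/2} + z_β)/d)² = 1.333 × (3.277/0.32)².
n₁ = 1.333 × 104.87 = 139.8.
Round up: n₁ = 140, giving n₂ = 3 × 140 = 420.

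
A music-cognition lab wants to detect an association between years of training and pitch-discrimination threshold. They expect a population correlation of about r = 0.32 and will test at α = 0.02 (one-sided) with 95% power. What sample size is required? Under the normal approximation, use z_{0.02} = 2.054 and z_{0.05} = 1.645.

n = 128

Fisher's z: C = ½·ln((1+r)/(1−r)) = ½·ln(1.9412) = 0.3316.
n = ((z_{α} + z_β)/C)² + 3.
(2.054 + 1.645) / 0.3316 = 3.699 / 0.3316 = 11.155.
n = 11.155² + 3 = 124.43 + 3 = 127.4.
Round up.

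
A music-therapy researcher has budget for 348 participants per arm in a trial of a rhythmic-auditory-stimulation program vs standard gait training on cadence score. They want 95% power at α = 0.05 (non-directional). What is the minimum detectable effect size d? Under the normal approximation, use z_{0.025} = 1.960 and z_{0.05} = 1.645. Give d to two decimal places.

d_min ≈ 0.27

For two independent groups of n = 348 each: d_min = (z_{α/2} + z_β)·√(2/n).
z-sum = 1.960 + 1.645 = 3.605.
d_min = 3.605 × √(2/348) = 3.605 × 0.0758 = 0.273.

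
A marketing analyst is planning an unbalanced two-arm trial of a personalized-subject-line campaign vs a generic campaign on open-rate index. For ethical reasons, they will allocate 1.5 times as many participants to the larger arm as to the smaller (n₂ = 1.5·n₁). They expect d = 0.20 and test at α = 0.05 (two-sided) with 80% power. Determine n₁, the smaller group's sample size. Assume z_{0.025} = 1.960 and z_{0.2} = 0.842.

n₁ = 328

With allocation ratio k = n₂/n₁ = 1.5, Var(x̄₁−x̄₂) = σ²(1/n₁ + 1/(k·n₁)) = σ²·(k+1)/(k·n₁).
So n₁ = (1 + 1/k)·((z_{α/2} + z_β)/d)² = 1.667 × (2.802/0.20)².
n₁ = 1.667 × 196.28 = 327.1.
Round up: n₁ = 328, giving n₂ = 1.5 × 328 = 492.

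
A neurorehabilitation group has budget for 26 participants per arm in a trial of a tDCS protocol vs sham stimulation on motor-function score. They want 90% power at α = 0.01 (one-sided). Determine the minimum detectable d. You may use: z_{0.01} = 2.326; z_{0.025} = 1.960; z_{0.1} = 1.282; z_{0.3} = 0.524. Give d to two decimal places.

d_min ≈ 1.00

For two independent groups of n = 26 each: d_min = (z_{α} + z_β)·√(2/n).
z-sum = 2.326 + 1.282 = 3.608.
d_min = 3.608 × √(2/26) = 3.608 × 0.2774 = 1.001.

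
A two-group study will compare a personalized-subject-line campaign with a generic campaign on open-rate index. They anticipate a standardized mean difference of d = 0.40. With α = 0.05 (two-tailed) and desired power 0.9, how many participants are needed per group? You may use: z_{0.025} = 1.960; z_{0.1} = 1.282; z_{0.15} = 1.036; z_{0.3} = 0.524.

n = 132 per group

For two independent groups with equal n: n = 2·((z_{α/2} + z_β) / d)².
z_{α/2} + z_β = 1.960 + 1.282 = 3.242.
n = 2 × (3.242 / 0.40)² = 2 × 8.105² = 2 × 65.69 = 131.4.
Round up to the next whole participant.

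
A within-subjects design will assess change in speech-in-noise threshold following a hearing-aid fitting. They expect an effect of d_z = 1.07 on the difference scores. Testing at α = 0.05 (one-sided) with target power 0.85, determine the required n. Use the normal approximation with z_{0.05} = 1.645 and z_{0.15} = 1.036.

n = 7 pairs

For a paired (one-sample on differences) test: n = ((z_{α} + z_β) / d)².
z_{α} + z_β = 1.645 + 1.036 = 2.681.
n = (2.681 / 1.07)² = 2.506² = 6.28.
Round up.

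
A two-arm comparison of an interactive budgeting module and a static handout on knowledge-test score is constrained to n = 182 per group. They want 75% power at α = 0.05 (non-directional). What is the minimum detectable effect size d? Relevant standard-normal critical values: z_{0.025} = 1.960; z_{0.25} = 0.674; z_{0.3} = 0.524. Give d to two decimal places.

For two independent groups of n = 182 each: d_min = (z_{α/2} + z_β)·√(2/n).
z-sum = 1.960 + 0.674 = 2.634.
d_min = 2.634 × √(2/182) = 2.634 × 0.1048 = 0.276.

d_min ≈ 0.28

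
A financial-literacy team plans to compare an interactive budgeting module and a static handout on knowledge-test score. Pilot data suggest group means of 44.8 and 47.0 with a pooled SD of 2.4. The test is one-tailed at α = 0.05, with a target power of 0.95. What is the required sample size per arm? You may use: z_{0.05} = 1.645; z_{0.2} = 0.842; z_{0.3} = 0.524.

Cohen's d = |M₁ − M₂| / SD_pooled = |44.8 − 47.0| / 2.4 = 2.2 / 2.4 = 0.917.
For two independent groups with equal n: n = 2·((z_{α} + z_β) / d)².
z_{α} + z_β = 1.645 + 1.645 = 3.290.
n = 2 × (3.290 / 0.917)² = 2 × 3.588² = 2 × 12.87 = 25.7.
Round up to the next whole participant.

n = 26 per group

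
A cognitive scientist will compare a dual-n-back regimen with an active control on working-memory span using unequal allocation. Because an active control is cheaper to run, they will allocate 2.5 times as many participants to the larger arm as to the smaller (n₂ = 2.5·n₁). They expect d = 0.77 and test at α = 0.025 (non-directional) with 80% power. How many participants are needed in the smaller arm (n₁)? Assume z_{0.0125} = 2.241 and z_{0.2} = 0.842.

With allocation ratio k = n₂/n₁ = 2.5, Var(x̄₁−x̄₂) = σ²(1/n₁ + 1/(k·n₁)) = σ²·(k+1)/(k·n₁).
So n₁ = (1 + 1/k)·((z_{α/2} + z_β)/d)² = 1.400 × (3.083/0.77)².
n₁ = 1.400 × 16.03 = 22.4.
Round up: n₁ = 23, giving n₂ = ⌈2.5 × 23⌉ = ⌈57.5⌉ = 58.

n₁ = 23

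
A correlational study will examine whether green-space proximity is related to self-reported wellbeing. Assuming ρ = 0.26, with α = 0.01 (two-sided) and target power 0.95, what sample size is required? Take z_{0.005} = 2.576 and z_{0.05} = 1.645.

n = 255

Fisher's z: C = ½·ln((1+r)/(1−r)) = ½·ln(1.7027) = 0.2661.
n = ((z_{α/2} + z_β)/C)² + 3.
(2.576 + 1.645) / 0.2661 = 4.221 / 0.2661 = 15.862.
n = 15.862² + 3 = 251.62 + 3 = 254.6.
Round up.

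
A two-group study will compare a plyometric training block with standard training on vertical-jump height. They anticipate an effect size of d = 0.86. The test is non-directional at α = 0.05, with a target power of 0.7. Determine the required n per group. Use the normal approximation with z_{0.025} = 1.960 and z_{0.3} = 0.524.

For two independent groups with equal n: n = 2·((z_{α/2} + z_β) / d)².
z_{α/2} + z_β = 1.960 + 0.524 = 2.484.
n = 2 × (2.484 / 0.86)² = 2 × 2.888² = 2 × 8.34 = 16.7.
Round up to the next whole participant.

n = 17 per group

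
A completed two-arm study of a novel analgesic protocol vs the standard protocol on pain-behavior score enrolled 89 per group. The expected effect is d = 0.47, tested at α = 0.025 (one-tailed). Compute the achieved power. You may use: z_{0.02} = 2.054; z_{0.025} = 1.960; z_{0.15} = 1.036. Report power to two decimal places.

power ≈ 0.88

For two equal groups, power = Φ(d·√(n/2) − z_{α}).
d·√(n/2) = 0.47 × √(89/2) = 0.47 × 6.671 = 3.135.
z_β = 3.135 − 1.960 = 1.175.
Power = Φ(1.175) = 0.880.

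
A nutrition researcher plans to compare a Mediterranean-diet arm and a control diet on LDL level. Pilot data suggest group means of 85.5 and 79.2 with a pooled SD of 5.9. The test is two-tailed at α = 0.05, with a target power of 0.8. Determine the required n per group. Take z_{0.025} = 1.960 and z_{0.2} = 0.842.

n = 14 per group

Cohen's d = |M₁ − M₂| / SD_pooled = |85.5 − 79.2| / 5.9 = 6.3 / 5.9 = 1.068.
For two independent groups with equal n: n = 2·((z_{α/2} + z_β) / d)².
z_{α/2} + z_β = 1.960 + 0.842 = 2.802.
n = 2 × (2.802 / 1.068)² = 2 × 2.624² = 2 × 6.88 = 13.8.
Round up to the next whole participant.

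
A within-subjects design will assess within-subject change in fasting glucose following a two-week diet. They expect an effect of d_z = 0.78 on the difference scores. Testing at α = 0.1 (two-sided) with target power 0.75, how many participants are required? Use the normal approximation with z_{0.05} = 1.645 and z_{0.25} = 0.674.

For a paired (one-sample on differences) test: n = ((z_{α/2} + z_β) / d)².
z_{α/2} + z_β = 1.645 + 0.674 = 2.319.
n = (2.319 / 0.78)² = 2.973² = 8.84.
Round up.

n = 9 pairs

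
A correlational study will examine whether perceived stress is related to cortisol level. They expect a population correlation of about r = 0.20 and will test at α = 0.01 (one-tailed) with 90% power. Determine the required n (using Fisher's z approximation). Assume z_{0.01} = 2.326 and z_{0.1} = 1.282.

n = 320

Fisher's z: C = ½·ln((1+r)/(1−r)) = ½·ln(1.5000) = 0.2027.
n = ((z_{α} + z_β)/C)² + 3.
(2.326 + 1.282) / 0.2027 = 3.608 / 0.2027 = 17.800.
n = 17.800² + 3 = 316.83 + 3 = 319.8.
Round up.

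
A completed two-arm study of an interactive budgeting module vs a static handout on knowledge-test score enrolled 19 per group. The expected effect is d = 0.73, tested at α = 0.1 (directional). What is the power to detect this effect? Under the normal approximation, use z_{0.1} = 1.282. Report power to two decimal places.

power ≈ 0.83

For two equal groups, power = Φ(d·√(n/2) − z_{α}).
d·√(n/2) = 0.73 × √(19/2) = 0.73 × 3.082 = 2.250.
z_β = 2.250 − 1.282 = 0.968.
Power = Φ(0.968) = 0.833.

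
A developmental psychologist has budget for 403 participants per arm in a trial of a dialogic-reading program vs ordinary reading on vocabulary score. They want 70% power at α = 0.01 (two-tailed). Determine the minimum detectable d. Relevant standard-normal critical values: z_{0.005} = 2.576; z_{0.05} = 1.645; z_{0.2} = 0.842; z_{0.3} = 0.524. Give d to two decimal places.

For two independent groups of n = 403 each: d_min = (z_{α/2} + z_β)·√(2/n).
z-sum = 2.576 + 0.524 = 3.100.
d_min = 3.100 × √(2/403) = 3.100 × 0.0704 = 0.218.

d_min ≈ 0.22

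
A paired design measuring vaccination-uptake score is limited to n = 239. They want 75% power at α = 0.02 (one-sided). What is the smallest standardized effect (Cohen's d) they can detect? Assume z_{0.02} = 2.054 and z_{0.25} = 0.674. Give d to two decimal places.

For a single sample (or paired design) of n = 239: d_min = (z_{α} + z_β)/√n.
z-sum = 2.054 + 0.674 = 2.728.
d_min = 2.728 / √239 = 2.728 / 15.460 = 0.176.

d_min ≈ 0.18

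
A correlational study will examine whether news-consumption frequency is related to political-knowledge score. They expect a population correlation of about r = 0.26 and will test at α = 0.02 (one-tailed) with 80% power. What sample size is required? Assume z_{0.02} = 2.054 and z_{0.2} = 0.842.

Fisher's z: C = ½·ln((1+r)/(1−r)) = ½·ln(1.7027) = 0.2661.
n = ((z_{α} + z_β)/C)² + 3.
(2.054 + 0.842) / 0.2661 = 2.896 / 0.2661 = 10.883.
n = 10.883² + 3 = 118.44 + 3 = 121.4.
Round up.

n = 122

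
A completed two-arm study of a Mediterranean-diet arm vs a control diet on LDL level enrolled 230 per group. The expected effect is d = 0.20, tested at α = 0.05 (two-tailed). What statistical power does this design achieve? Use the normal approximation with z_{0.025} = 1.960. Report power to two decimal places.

power ≈ 0.57

For two equal groups, power = Φ(d·√(n/2) − z_{α/2}).
d·√(n/2) = 0.20 × √(230/2) = 0.20 × 10.724 = 2.145.
z_β = 2.145 − 1.960 = 0.185.
Power = Φ(0.185) = 0.573.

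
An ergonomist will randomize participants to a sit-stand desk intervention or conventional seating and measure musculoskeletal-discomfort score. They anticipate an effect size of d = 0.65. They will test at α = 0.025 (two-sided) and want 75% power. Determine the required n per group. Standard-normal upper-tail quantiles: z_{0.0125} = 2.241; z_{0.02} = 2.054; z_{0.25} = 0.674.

For two independent groups with equal n: n = 2·((z_{α/2} + z_β) / d)².
z_{α/2} + z_β = 2.241 + 0.674 = 2.915.
n = 2 × (2.915 / 0.65)² = 2 × 4.485² = 2 × 20.11 = 40.2.
Round up to the next whole participant.

n = 41 per group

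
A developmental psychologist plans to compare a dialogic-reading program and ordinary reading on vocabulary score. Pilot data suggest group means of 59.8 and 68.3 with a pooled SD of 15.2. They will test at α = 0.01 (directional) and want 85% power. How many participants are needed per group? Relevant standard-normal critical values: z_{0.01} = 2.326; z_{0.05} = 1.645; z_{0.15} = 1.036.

Cohen's d = |M₁ − M₂| / SD_pooled = |59.8 − 68.3| / 15.2 = 8.5 / 15.2 = 0.559.
For two independent groups with equal n: n = 2·((z_{α} + z_β) / d)².
z_{α} + z_β = 2.326 + 1.036 = 3.362.
n = 2 × (3.362 / 0.559)² = 2 × 6.014² = 2 × 36.17 = 72.3.
Round up to the next whole participant.

n = 73 per group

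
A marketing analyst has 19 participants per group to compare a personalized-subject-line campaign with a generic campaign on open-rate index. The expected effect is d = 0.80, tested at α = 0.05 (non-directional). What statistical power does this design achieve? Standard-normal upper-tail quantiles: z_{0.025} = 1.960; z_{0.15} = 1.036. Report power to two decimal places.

For two equal groups, power = Φ(d·√(n/2) − z_{α/2}).
d·√(n/2) = 0.80 × √(19/2) = 0.80 × 3.082 = 2.466.
z_β = 2.466 − 1.960 = 0.506.
Power = Φ(0.506) = 0.693.

power ≈ 0.69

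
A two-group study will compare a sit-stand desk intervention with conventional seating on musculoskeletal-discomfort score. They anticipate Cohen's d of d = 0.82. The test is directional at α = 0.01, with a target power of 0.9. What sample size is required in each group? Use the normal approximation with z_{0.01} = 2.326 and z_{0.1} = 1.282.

For two independent groups with equal n: n = 2·((z_{α} + z_β) / d)².
z_{α} + z_β = 2.326 + 1.282 = 3.608.
n = 2 × (3.608 / 0.82)² = 2 × 4.400² = 2 × 19.36 = 38.7.
Round up to the next whole participant.

n = 39 per group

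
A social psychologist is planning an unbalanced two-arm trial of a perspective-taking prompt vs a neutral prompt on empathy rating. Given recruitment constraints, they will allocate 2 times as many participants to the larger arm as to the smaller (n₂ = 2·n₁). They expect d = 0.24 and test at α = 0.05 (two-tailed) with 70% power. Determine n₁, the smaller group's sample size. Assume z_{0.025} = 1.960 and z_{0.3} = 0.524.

With allocation ratio k = n₂/n₁ = 2, Var(x̄₁−x̄₂) = σ²(1/n₁ + 1/(k·n₁)) = σ²·(k+1)/(k·n₁).
So n₁ = (1 + 1/k)·((z_{α/2} + z_β)/d)² = 1.500 × (2.484/0.24)².
n₁ = 1.500 × 107.12 = 160.7.
Round up: n₁ = 161, giving n₂ = 2 × 161 = 322.

n₁ = 161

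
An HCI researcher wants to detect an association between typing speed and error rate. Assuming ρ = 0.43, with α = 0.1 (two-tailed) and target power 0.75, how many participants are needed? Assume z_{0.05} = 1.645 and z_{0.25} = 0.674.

n = 29

Fisher's z: C = ½·ln((1+r)/(1−r)) = ½·ln(2.5088) = 0.4599.
n = ((z_{α/2} + z_β)/C)² + 3.
(1.645 + 0.674) / 0.4599 = 2.319 / 0.4599 = 5.042.
n = 5.042² + 3 = 25.43 + 3 = 28.4.
Round up.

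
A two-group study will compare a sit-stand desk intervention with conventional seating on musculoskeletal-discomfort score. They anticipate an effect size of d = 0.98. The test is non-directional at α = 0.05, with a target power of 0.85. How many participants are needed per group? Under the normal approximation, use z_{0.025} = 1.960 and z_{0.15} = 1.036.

For two independent groups with equal n: n = 2·((z_{α/2} + z_β) / d)².
z_{α/2} + z_β = 1.960 + 1.036 = 2.996.
n = 2 × (2.996 / 0.98)² = 2 × 3.057² = 2 × 9.35 = 18.7.
Round up to the next whole participant.

n = 19 per group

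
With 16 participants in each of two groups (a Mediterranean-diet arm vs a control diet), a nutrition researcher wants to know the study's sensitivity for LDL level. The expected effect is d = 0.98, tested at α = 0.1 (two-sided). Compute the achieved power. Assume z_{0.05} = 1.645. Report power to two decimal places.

For two equal groups, power = Φ(d·√(n/2) − z_{α/2}).
d·√(n/2) = 0.98 × √(16/2) = 0.98 × 2.828 = 2.772.
z_β = 2.772 − 1.645 = 1.127.
Power = Φ(1.127) = 0.870.

power ≈ 0.87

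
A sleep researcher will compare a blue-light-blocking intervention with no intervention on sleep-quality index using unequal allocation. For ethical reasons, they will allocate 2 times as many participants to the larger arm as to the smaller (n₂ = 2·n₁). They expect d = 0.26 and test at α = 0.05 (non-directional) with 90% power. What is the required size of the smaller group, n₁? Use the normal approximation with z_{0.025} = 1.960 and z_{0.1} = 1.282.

n₁ = 234

With allocation ratio k = n₂/n₁ = 2, Var(x̄₁−x̄₂) = σ²(1/n₁ + 1/(k·n₁)) = σ²·(k+1)/(k·n₁).
So n₁ = (1 + 1/k)·((z_{α/2} + z_β)/d)² = 1.500 × (3.242/0.26)².
n₁ = 1.500 × 155.48 = 233.2.
Round up: n₁ = 234, giving n₂ = 2 × 234 = 468.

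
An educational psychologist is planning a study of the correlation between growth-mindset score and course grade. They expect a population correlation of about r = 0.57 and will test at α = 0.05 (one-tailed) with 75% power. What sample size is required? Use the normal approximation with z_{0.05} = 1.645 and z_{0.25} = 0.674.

n = 16

Fisher's z: C = ½·ln((1+r)/(1−r)) = ½·ln(3.6512) = 0.6475.
n = ((z_{α} + z_β)/C)² + 3.
(1.645 + 0.674) / 0.6475 = 2.319 / 0.6475 = 3.581.
n = 3.581² + 3 = 12.83 + 3 = 15.8.
Round up.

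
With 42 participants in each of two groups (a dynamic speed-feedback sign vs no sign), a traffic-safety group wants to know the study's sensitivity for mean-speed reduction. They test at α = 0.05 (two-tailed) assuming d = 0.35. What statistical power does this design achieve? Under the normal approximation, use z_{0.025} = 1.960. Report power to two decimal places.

For two equal groups, power = Φ(d·√(n/2) − z_{α/2}).
d·√(n/2) = 0.35 × √(42/2) = 0.35 × 4.583 = 1.604.
z_β = 1.604 − 1.960 = -0.356.
Power = Φ(-0.356) = 0.361.

power ≈ 0.36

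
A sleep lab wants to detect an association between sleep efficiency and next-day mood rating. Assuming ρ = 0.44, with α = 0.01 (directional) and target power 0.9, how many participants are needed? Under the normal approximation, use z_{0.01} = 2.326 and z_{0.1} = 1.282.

n = 62

Fisher's z: C = ½·ln((1+r)/(1−r)) = ½·ln(2.5714) = 0.4722.
n = ((z_{α} + z_β)/C)² + 3.
(2.326 + 1.282) / 0.4722 = 3.608 / 0.4722 = 7.641.
n = 7.641² + 3 = 58.38 + 3 = 61.4.
Round up.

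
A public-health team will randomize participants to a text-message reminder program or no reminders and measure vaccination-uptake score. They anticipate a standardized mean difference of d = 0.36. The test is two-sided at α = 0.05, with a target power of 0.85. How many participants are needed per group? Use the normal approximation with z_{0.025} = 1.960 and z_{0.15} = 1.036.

For two independent groups with equal n: n = 2·((z_{α/2} + z_β) / d)².
z_{α/2} + z_β = 1.960 + 1.036 = 2.996.
n = 2 × (2.996 / 0.36)² = 2 × 8.322² = 2 × 69.26 = 138.5.
Round up to the next whole participant.

n = 139 per group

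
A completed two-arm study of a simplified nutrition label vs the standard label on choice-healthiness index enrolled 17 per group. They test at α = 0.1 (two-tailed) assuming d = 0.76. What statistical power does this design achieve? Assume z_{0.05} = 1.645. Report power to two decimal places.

For two equal groups, power = Φ(d·√(n/2) − z_{α/2}).
d·√(n/2) = 0.76 × √(17/2) = 0.76 × 2.915 = 2.216.
z_β = 2.216 − 1.645 = 0.571.
Power = Φ(0.571) = 0.716.

power ≈ 0.72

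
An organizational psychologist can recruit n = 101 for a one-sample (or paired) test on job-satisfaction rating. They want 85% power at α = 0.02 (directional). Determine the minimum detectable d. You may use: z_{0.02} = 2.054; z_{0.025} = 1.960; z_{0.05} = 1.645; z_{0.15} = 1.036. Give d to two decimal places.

For a single sample (or paired design) of n = 101: d_min = (z_{α} + z_β)/√n.
z-sum = 2.054 + 1.036 = 3.090.
d_min = 3.090 / √101 = 3.090 / 10.050 = 0.307.

d_min ≈ 0.31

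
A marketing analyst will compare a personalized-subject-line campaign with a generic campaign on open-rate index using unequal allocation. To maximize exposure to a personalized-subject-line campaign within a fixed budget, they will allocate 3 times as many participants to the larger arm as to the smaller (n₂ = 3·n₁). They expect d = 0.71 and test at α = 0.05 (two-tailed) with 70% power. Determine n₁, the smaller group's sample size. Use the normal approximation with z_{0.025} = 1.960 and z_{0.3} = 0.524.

With allocation ratio k = n₂/n₁ = 3, Var(x̄₁−x̄₂) = σ²(1/n₁ + 1/(k·n₁)) = σ²·(k+1)/(k·n₁).
So n₁ = (1 + 1/k)·((z_{α/2} + z_β)/d)² = 1.333 × (2.484/0.71)².
n₁ = 1.333 × 12.24 = 16.3.
Round up: n₁ = 17, giving n₂ = 3 × 17 = 51.

n₁ = 17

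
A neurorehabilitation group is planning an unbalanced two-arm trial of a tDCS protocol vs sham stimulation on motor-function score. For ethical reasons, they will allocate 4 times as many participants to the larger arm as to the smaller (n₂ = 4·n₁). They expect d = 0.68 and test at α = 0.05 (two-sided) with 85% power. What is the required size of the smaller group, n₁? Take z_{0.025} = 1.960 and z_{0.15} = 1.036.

n₁ = 25

With allocation ratio k = n₂/n₁ = 4, Var(x̄₁−x̄₂) = σ²(1/n₁ + 1/(k·n₁)) = σ²·(k+1)/(k·n₁).
So n₁ = (1 + 1/k)·((z_{α/2} + z_β)/d)² = 1.250 × (2.996/0.68)².
n₁ = 1.250 × 19.41 = 24.3.
Round up: n₁ = 25, giving n₂ = 4 × 25 = 100.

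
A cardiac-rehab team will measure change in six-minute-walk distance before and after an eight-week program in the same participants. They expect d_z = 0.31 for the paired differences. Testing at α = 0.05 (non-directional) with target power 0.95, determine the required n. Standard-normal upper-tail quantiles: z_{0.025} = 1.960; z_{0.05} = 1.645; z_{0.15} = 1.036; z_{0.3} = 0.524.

For a paired (one-sample on differences) test: n = ((z_{α/2} + z_β) / d)².
z_{α/2} + z_β = 1.960 + 1.645 = 3.605.
n = (3.605 / 0.31)² = 11.629² = 135.23.
Round up.

n = 136 pairs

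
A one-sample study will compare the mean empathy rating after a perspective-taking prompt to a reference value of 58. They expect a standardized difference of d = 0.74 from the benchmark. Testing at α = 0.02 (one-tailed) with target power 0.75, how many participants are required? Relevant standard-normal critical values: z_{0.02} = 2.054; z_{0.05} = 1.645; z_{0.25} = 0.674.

For a one-sample test: n = ((z_{α} + z_β) / d)².
z_{α} + z_β = 2.054 + 0.674 = 2.728.
n = (2.728 / 0.74)² = 3.686² = 13.59.
Round up.

n = 14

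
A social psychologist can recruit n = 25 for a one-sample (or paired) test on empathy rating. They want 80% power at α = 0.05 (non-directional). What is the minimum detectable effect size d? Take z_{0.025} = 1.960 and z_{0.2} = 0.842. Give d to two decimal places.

d_min ≈ 0.56

For a single sample (or paired design) of n = 25: d_min = (z_{α/2} + z_β)/√n.
z-sum = 1.960 + 0.842 = 2.802.
d_min = 2.802 / √25 = 2.802 / 5.000 = 0.560.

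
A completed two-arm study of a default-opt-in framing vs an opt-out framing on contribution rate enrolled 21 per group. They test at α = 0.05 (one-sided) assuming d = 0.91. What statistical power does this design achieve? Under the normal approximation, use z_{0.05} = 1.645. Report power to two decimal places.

For two equal groups, power = Φ(d·√(n/2) − z_{α}).
d·√(n/2) = 0.91 × √(21/2) = 0.91 × 3.240 = 2.949.
z_β = 2.949 − 1.645 = 1.304.
Power = Φ(1.304) = 0.904.

power ≈ 0.90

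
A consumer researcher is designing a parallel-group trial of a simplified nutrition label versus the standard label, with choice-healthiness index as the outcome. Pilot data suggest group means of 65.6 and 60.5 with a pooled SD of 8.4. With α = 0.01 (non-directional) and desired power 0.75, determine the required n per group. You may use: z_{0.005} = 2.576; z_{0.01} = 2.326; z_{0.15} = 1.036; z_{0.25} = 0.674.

Cohen's d = |M₁ − M₂| / SD_pooled = |65.6 − 60.5| / 8.4 = 5.1 / 8.4 = 0.607.
For two independent groups with equal n: n = 2·((z_{α/2} + z_β) / d)².
z_{α/2} + z_β = 2.576 + 0.674 = 3.250.
n = 2 × (3.250 / 0.607)² = 2 × 5.354² = 2 × 28.67 = 57.3.
Round up to the next whole participant.

n = 58 per group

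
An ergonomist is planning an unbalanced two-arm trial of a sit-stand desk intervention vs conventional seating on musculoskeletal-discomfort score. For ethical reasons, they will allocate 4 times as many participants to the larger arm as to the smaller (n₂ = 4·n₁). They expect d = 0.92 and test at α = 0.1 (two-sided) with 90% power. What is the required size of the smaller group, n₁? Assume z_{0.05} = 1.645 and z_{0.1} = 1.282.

With allocation ratio k = n₂/n₁ = 4, Var(x̄₁−x̄₂) = σ²(1/n₁ + 1/(k·n₁)) = σ²·(k+1)/(k·n₁).
So n₁ = (1 + 1/k)·((z_{α/2} + z_β)/d)² = 1.250 × (2.927/0.92)².
n₁ = 1.250 × 10.12 = 12.7.
Round up: n₁ = 13, giving n₂ = 4 × 13 = 52.

n₁ = 13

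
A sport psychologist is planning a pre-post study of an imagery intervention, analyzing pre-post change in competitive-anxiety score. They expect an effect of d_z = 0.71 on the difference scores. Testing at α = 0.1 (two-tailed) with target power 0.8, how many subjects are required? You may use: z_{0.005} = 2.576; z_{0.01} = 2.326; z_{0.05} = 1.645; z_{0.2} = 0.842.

For a paired (one-sample on differences) test: n = ((z_{α/2} + z_β) / d)².
z_{α/2} + z_β = 1.645 + 0.842 = 2.487.
n = (2.487 / 0.71)² = 3.503² = 12.27.
Round up.

n = 13 pairs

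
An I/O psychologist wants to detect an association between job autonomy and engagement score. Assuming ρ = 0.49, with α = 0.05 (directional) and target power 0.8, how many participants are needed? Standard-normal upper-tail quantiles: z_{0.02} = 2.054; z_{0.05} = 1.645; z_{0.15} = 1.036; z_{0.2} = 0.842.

Fisher's z: C = ½·ln((1+r)/(1−r)) = ½·ln(2.9216) = 0.5361.
n = ((z_{α} + z_β)/C)² + 3.
(1.645 + 0.842) / 0.5361 = 2.487 / 0.5361 = 4.639.
n = 4.639² + 3 = 21.52 + 3 = 24.5.
Round up.

n = 25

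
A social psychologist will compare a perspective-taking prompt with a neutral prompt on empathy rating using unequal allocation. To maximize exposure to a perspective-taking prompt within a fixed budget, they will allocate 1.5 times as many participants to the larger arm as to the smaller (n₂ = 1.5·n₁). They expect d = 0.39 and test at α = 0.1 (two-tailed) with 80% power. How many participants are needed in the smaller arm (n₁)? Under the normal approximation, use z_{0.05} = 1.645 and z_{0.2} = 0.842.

With allocation ratio k = n₂/n₁ = 1.5, Var(x̄₁−x̄₂) = σ²(1/n₁ + 1/(k·n₁)) = σ²·(k+1)/(k·n₁).
So n₁ = (1 + 1/k)·((z_{α/2} + z_β)/d)² = 1.667 × (2.487/0.39)².
n₁ = 1.667 × 40.67 = 67.8.
Round up: n₁ = 68, giving n₂ = 1.5 × 68 = 102.

n₁ = 68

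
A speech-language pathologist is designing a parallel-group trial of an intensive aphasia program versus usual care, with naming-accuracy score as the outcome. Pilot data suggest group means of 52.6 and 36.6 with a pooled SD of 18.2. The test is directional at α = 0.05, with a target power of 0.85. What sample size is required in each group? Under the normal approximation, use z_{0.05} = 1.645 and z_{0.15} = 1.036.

n = 19 per group

Cohen's d = |M₁ − M₂| / SD_pooled = |52.6 − 36.6| / 18.2 = 16.0 / 18.2 = 0.879.
For two independent groups with equal n: n = 2·((z_{α} + z_β) / d)².
z_{α} + z_β = 1.645 + 1.036 = 2.681.
n = 2 × (2.681 / 0.879)² = 2 × 3.050² = 2 × 9.30 = 18.6.
Round up to the next whole participant.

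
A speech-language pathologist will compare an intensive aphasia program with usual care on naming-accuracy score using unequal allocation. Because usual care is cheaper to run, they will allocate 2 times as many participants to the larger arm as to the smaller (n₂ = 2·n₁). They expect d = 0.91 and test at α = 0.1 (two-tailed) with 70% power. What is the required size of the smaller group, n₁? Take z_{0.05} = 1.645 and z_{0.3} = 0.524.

n₁ = 9

With allocation ratio k = n₂/n₁ = 2, Var(x̄₁−x̄₂) = σ²(1/n₁ + 1/(k·n₁)) = σ²·(k+1)/(k·n₁).
So n₁ = (1 + 1/k)·((z_{α/2} + z_β)/d)² = 1.500 × (2.169/0.91)².
n₁ = 1.500 × 5.68 = 8.5.
Round up: n₁ = 9, giving n₂ = 2 × 9 = 18.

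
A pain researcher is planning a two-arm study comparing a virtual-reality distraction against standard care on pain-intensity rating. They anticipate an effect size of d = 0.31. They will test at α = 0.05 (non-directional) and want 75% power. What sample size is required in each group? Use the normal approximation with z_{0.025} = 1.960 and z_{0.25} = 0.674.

For two independent groups with equal n: n = 2·((z_{α/2} + z_β) / d)².
z_{α/2} + z_β = 1.960 + 0.674 = 2.634.
n = 2 × (2.634 / 0.31)² = 2 × 8.497² = 2 × 72.20 = 144.4.
Round up to the next whole participant.

n = 145 per group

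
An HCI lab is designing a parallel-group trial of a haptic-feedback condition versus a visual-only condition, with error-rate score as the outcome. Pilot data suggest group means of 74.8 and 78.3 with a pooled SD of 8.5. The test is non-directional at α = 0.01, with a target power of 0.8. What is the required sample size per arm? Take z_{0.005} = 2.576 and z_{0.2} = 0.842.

n = 138 per group

Cohen's d = |M₁ − M₂| / SD_pooled = |74.8 − 78.3| / 8.5 = 3.5 / 8.5 = 0.412.
For two independent groups with equal n: n = 2·((z_{α/2} + z_β) / d)².
z_{α/2} + z_β = 2.576 + 0.842 = 3.418.
n = 2 × (3.418 / 0.412)² = 2 × 8.296² = 2 × 68.83 = 137.7.
Round up to the next whole participant.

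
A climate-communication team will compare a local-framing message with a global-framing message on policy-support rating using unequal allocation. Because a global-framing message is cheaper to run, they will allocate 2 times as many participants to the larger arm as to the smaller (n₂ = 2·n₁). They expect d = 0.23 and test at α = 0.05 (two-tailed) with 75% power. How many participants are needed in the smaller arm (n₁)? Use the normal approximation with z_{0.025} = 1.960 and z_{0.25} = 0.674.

n₁ = 197

With allocation ratio k = n₂/n₁ = 2, Var(x̄₁−x̄₂) = σ²(1/n₁ + 1/(k·n₁)) = σ²·(k+1)/(k·n₁).
So n₁ = (1 + 1/k)·((z_{α/2} + z_β)/d)² = 1.500 × (2.634/0.23)².
n₁ = 1.500 × 131.15 = 196.7.
Round up: n₁ = 197, giving n₂ = 2 × 197 = 394.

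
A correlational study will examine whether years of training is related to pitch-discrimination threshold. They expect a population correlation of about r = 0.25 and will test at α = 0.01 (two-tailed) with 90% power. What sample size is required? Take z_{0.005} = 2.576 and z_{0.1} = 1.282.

n = 232

Fisher's z: C = ½·ln((1+r)/(1−r)) = ½·ln(1.6667) = 0.2554.
n = ((z_{α/2} + z_β)/C)² + 3.
(2.576 + 1.282) / 0.2554 = 3.858 / 0.2554 = 15.106.
n = 15.106² + 3 = 228.18 + 3 = 231.2.
Round up.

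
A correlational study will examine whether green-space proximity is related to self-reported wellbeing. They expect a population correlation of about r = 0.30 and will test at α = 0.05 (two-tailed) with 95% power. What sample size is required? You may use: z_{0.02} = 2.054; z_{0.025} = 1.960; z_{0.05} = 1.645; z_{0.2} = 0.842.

Fisher's z: C = ½·ln((1+r)/(1−r)) = ½·ln(1.8571) = 0.3095.
n = ((z_{α/2} + z_β)/C)² + 3.
(1.960 + 1.645) / 0.3095 = 3.605 / 0.3095 = 11.648.
n = 11.648² + 3 = 135.67 + 3 = 138.7.
Round up.

n = 139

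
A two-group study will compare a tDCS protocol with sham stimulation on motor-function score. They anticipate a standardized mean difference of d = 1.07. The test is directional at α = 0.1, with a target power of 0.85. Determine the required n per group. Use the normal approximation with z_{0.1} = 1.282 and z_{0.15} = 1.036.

n = 10 per group

For two independent groups with equal n: n = 2·((z_{α} + z_β) / d)².
z_{α} + z_β = 1.282 + 1.036 = 2.318.
n = 2 × (2.318 / 1.07)² = 2 × 2.166² = 2 × 4.69 = 9.4.
Round up to the next whole participant.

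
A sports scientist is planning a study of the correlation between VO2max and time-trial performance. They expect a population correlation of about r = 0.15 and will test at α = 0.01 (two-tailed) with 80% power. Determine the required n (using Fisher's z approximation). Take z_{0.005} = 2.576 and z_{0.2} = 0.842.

n = 515

Fisher's z: C = ½·ln((1+r)/(1−r)) = ½·ln(1.3529) = 0.1511.
n = ((z_{α/2} + z_β)/C)² + 3.
(2.576 + 0.842) / 0.1511 = 3.418 / 0.1511 = 22.621.
n = 22.621² + 3 = 511.70 + 3 = 514.7.
Round up.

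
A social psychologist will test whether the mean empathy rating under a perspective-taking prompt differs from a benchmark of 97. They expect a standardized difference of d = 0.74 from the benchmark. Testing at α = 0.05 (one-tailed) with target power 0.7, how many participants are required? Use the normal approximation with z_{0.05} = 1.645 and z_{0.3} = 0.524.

n = 9

For a one-sample test: n = ((z_{α} + z_β) / d)².
z_{α} + z_β = 1.645 + 0.524 = 2.169.
n = (2.169 / 0.74)² = 2.931² = 8.59.
Round up.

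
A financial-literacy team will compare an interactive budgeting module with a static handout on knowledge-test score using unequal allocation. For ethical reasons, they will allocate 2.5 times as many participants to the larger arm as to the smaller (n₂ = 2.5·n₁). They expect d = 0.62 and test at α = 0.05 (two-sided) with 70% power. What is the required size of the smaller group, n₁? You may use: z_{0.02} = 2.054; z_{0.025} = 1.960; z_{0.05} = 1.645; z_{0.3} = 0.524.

n₁ = 23

With allocation ratio k = n₂/n₁ = 2.5, Var(x̄₁−x̄₂) = σ²(1/n₁ + 1/(k·n₁)) = σ²·(k+1)/(k·n₁).
So n₁ = (1 + 1/k)·((z_{α/2} + z_β)/d)² = 1.400 × (2.484/0.62)².
n₁ = 1.400 × 16.05 = 22.5.
Round up: n₁ = 23, giving n₂ = ⌈2.5 × 23⌉ = ⌈57.5⌉ = 58.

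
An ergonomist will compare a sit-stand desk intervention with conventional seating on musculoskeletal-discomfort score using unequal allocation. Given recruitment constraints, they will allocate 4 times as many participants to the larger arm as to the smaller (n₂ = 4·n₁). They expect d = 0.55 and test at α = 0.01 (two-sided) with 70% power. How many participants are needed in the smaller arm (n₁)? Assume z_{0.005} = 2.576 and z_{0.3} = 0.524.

n₁ = 40

With allocation ratio k = n₂/n₁ = 4, Var(x̄₁−x̄₂) = σ²(1/n₁ + 1/(k·n₁)) = σ²·(k+1)/(k·n₁).
So n₁ = (1 + 1/k)·((z_{α/2} + z_β)/d)² = 1.250 × (3.100/0.55)².
n₁ = 1.250 × 31.77 = 39.7.
Round up: n₁ = 40, giving n₂ = 4 × 40 = 160.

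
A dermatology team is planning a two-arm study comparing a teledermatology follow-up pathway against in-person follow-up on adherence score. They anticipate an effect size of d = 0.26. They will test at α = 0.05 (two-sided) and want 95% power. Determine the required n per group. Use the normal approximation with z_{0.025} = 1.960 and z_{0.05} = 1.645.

For two independent groups with equal n: n = 2·((z_{α/2} + z_β) / d)².
z_{α/2} + z_β = 1.960 + 1.645 = 3.605.
n = 2 × (3.605 / 0.26)² = 2 × 13.865² = 2 × 192.25 = 384.5.
Round up to the next whole participant.

n = 385 per group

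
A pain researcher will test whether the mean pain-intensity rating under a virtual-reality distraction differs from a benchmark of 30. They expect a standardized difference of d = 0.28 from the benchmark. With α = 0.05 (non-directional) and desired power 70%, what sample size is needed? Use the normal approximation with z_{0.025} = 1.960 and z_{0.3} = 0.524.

n = 79

For a one-sample test: n = ((z_{α/2} + z_β) / d)².
z_{α/2} + z_β = 1.960 + 0.524 = 2.484.
n = (2.484 / 0.28)² = 8.871² = 78.70.
Round up.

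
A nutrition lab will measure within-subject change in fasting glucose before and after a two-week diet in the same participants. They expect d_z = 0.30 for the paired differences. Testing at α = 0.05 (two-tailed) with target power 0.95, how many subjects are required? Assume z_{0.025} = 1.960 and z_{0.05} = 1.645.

n = 145 pairs

For a paired (one-sample on differences) test: n = ((z_{α/2} + z_β) / d)².
z_{α/2} + z_β = 1.960 + 1.645 = 3.605.
n = (3.605 / 0.30)² = 12.017² = 144.40.
Round up.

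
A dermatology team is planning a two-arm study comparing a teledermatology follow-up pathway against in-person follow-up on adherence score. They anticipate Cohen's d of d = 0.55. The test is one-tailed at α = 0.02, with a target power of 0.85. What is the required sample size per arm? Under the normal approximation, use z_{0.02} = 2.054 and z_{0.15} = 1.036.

n = 64 per group

For two independent groups with equal n: n = 2·((z_{α} + z_β) / d)².
z_{α} + z_β = 2.054 + 1.036 = 3.090.
n = 2 × (3.090 / 0.55)² = 2 × 5.618² = 2 × 31.56 = 63.1.
Round up to the next whole participant.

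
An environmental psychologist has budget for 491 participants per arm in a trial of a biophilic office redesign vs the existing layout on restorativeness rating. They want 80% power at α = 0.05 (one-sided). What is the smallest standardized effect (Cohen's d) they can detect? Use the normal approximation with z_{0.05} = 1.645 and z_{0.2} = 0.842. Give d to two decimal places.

d_min ≈ 0.16

For two independent groups of n = 491 each: d_min = (z_{α} + z_β)·√(2/n).
z-sum = 1.645 + 0.842 = 2.487.
d_min = 2.487 × √(2/491) = 2.487 × 0.0638 = 0.159.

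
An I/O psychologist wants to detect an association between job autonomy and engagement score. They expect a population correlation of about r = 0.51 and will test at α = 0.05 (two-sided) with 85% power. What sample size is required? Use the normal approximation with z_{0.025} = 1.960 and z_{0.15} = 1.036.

n = 32

Fisher's z: C = ½·ln((1+r)/(1−r)) = ½·ln(3.0816) = 0.5627.
n = ((z_{α/2} + z_β)/C)² + 3.
(1.960 + 1.036) / 0.5627 = 2.996 / 0.5627 = 5.324.
n = 5.324² + 3 = 28.35 + 3 = 31.3.
Round up.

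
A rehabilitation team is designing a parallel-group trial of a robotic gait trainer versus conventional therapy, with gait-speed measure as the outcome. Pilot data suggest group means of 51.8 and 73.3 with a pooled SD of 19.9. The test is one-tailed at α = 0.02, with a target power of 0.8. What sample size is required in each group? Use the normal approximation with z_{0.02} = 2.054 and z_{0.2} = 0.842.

n = 15 per group

Cohen's d = |M₁ − M₂| / SD_pooled = |51.8 − 73.3| / 19.9 = 21.5 / 19.9 = 1.080.
For two independent groups with equal n: n = 2·((z_{α} + z_β) / d)².
z_{α} + z_β = 2.054 + 0.842 = 2.896.
n = 2 × (2.896 / 1.080)² = 2 × 2.681² = 2 × 7.19 = 14.4.
Round up to the next whole participant.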